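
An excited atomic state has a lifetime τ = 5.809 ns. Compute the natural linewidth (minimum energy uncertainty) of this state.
56.654 neV

Using the energy-time uncertainty principle:
ΔEΔt ≥ ℏ/2

The lifetime τ represents the time uncertainty Δt.
The natural linewidth (minimum energy uncertainty) is:

ΔE = ℏ/(2τ)
ΔE = (1.055e-34 J·s) / (2 × 5.809e-09 s)
ΔE = 9.077e-27 J = 56.654 neV

This natural linewidth limits the precision of spectroscopic measurements.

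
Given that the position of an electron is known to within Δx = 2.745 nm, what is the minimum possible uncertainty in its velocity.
21.087 km/s

Using the Heisenberg uncertainty principle and Δp = mΔv:
ΔxΔp ≥ ℏ/2
Δx(mΔv) ≥ ℏ/2

The minimum uncertainty in velocity is:
Δv_min = ℏ/(2mΔx)
Δv_min = (1.055e-34 J·s) / (2 × 9.109e-31 kg × 2.745e-09 m)
Δv_min = 2.109e+04 m/s = 21.087 km/s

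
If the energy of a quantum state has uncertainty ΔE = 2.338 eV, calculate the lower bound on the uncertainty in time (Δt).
140.764 as

Using the energy-time uncertainty principle:
ΔEΔt ≥ ℏ/2

The minimum uncertainty in time is:
Δt_min = ℏ/(2ΔE)
Δt_min = (1.055e-34 J·s) / (2 × 3.746e-19 J)
Δt_min = 1.408e-16 s = 140.764 as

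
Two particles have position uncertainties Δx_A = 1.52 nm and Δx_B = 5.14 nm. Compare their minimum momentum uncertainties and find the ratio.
Particle A has the larger minimum momentum uncertainty, by a factor of 3.38.

For each particle, the minimum momentum uncertainty is Δp_min = ℏ/(2Δx):

Particle A: Δp_A = ℏ/(2×1.520e-09 m) = 3.469e-26 kg·m/s
Particle B: Δp_B = ℏ/(2×5.140e-09 m) = 1.026e-26 kg·m/s

Ratio: Δp_A/Δp_B = 3.38

Since Δp_min ∝ 1/Δx, the particle with smaller position uncertainty (A) has larger momentum uncertainty.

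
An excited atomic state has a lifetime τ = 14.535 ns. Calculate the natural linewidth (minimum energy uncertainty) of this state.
22.642 neV

Using the energy-time uncertainty principle:
ΔEΔt ≥ ℏ/2

The lifetime τ represents the time uncertainty Δt.
The natural linewidth (minimum energy uncertainty) is:

ΔE = ℏ/(2τ)
ΔE = (1.055e-34 J·s) / (2 × 1.454e-08 s)
ΔE = 3.628e-27 J = 22.642 neV

This natural linewidth limits the precision of spectroscopic measurements.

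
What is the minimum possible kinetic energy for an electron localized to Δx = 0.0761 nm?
1.645 eV

Localizing a particle requires giving it sufficient momentum uncertainty:

1. From uncertainty principle: Δp ≥ ℏ/(2Δx)
   Δp_min = (1.055e-34 J·s) / (2 × 7.610e-11 m)
   Δp_min = 6.929e-25 kg·m/s

2. This momentum uncertainty corresponds to kinetic energy:
   KE ≈ (Δp)²/(2m) = (6.929e-25)²/(2 × 9.109e-31 kg)
   KE = 2.635e-19 J = 1.645 eV

Tighter localization requires more energy.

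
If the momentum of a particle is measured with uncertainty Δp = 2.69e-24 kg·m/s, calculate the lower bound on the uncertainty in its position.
19.602 pm

Using the Heisenberg uncertainty principle:
ΔxΔp ≥ ℏ/2

The minimum uncertainty in position is:
Δx_min = ℏ/(2Δp)
Δx_min = (1.055e-34 J·s) / (2 × 2.690e-24 kg·m/s)
Δx_min = 1.960e-11 m = 19.602 pm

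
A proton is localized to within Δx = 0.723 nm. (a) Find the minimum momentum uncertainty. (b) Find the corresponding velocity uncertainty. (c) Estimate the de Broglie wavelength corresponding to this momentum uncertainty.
(a) Δp_min = 7.293 × 10^-26 kg·m/s
(b) Δv_min = 43.602 m/s
(c) λ_dB = 9.085 nm

Step-by-step:

(a) From the uncertainty principle:
Δp_min = ℏ/(2Δx) = (1.055e-34 J·s)/(2 × 7.230e-10 m) = 7.293e-26 kg·m/s

(b) The velocity uncertainty:
Δv = Δp/m = (7.293e-26 kg·m/s)/(1.673e-27 kg) = 4.360e+01 m/s = 43.602 m/s

(c) The de Broglie wavelength for this momentum:
λ = h/p = (6.626e-34 J·s)/(7.293e-26 kg·m/s) = 9.085e-09 m = 9.085 nm

Note: The de Broglie wavelength is comparable to the localization size, as expected from wave-particle duality.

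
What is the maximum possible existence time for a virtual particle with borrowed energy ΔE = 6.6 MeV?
49.865 ys

Using the energy-time uncertainty principle:
ΔEΔt ≥ ℏ/2

For a virtual particle borrowing energy ΔE, the maximum lifetime is:
Δt_max = ℏ/(2ΔE)

Converting energy:
ΔE = 6.6 MeV = 1.057e-12 J

Δt_max = (1.055e-34 J·s) / (2 × 1.057e-12 J)
Δt_max = 4.986e-23 s = 49.865 ys

Virtual particles with higher borrowed energy exist for shorter times.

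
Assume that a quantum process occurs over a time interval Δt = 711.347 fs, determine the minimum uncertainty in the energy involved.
462.652 μeV

Using the energy-time uncertainty principle:
ΔEΔt ≥ ℏ/2

The minimum uncertainty in energy is:
ΔE_min = ℏ/(2Δt)
ΔE_min = (1.055e-34 J·s) / (2 × 7.113e-13 s)
ΔE_min = 7.412e-23 J = 462.652 μeV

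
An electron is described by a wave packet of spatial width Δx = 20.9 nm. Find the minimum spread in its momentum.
2.523 × 10^-27 kg·m/s

For a wave packet, the spatial width Δx and momentum spread Δp are related by the uncertainty principle:
ΔxΔp ≥ ℏ/2

The minimum momentum spread is:
Δp_min = ℏ/(2Δx)
Δp_min = (1.055e-34 J·s) / (2 × 2.090e-08 m)
Δp_min = 2.523e-27 kg·m/s

A wave packet cannot have both a well-defined position and well-defined momentum.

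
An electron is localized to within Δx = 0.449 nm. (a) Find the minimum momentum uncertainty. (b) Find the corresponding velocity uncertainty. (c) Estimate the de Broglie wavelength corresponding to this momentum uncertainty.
(a) Δp_min = 1.174 × 10^-25 kg·m/s
(b) Δv_min = 128.917 km/s
(c) λ_dB = 5.642 nm

Step-by-step:

(a) From the uncertainty principle:
Δp_min = ℏ/(2Δx) = (1.055e-34 J·s)/(2 × 4.490e-10 m) = 1.174e-25 kg·m/s

(b) The velocity uncertainty:
Δv = Δp/m = (1.174e-25 kg·m/s)/(9.109e-31 kg) = 1.289e+05 m/s = 128.917 km/s

(c) The de Broglie wavelength for this momentum:
λ = h/p = (6.626e-34 J·s)/(1.174e-25 kg·m/s) = 5.642e-09 m = 5.642 nm

Note: The de Broglie wavelength is comparable to the localization size, as expected from wave-particle duality.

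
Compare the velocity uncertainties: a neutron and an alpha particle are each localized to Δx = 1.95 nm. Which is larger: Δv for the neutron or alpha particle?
The neutron has the larger minimum velocity uncertainty, by a ratio of 4.0.

For both particles, Δp_min = ℏ/(2Δx) = 2.704e-26 kg·m/s (same for both).

The velocity uncertainty is Δv = Δp/m:
- neutron: Δv = 2.704e-26 / 1.675e-27 = 1.614e+01 m/s = 16.144 m/s
- alpha particle: Δv = 2.704e-26 / 6.645e-27 = 4.069e+00 m/s = 4.069 m/s

Ratio: 1.614e+01 / 4.069e+00 = 4.0

The lighter particle has larger velocity uncertainty because Δv ∝ 1/m.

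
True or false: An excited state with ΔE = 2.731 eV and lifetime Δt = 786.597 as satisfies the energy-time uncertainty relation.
Yes, it satisfies the uncertainty relation.

Calculate the product ΔEΔt:
ΔE = 2.731 eV = 4.376e-19 J
ΔEΔt = (4.376e-19 J) × (7.866e-16 s)
ΔEΔt = 3.442e-34 J·s

Compare to the minimum allowed value ℏ/2:
ℏ/2 = 5.273e-35 J·s

Since ΔEΔt = 3.442e-34 J·s ≥ 5.273e-35 J·s = ℏ/2,
this satisfies the uncertainty relation.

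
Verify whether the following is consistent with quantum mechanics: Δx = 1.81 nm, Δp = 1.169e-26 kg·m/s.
No, it violates the uncertainty principle (impossible measurement).

Calculate the product ΔxΔp:
ΔxΔp = (1.810e-09 m) × (1.169e-26 kg·m/s)
ΔxΔp = 2.116e-35 J·s

Compare to the minimum allowed value ℏ/2:
ℏ/2 = 5.273e-35 J·s

Since ΔxΔp = 2.116e-35 J·s < 5.273e-35 J·s = ℏ/2,
the measurement violates the uncertainty principle.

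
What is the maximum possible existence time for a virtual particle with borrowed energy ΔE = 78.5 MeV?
4.192 ys

Using the energy-time uncertainty principle:
ΔEΔt ≥ ℏ/2

For a virtual particle borrowing energy ΔE, the maximum lifetime is:
Δt_max = ℏ/(2ΔE)

Converting energy:
ΔE = 78.5 MeV = 1.258e-11 J

Δt_max = (1.055e-34 J·s) / (2 × 1.258e-11 J)
Δt_max = 4.192e-24 s = 4.192 ys

Virtual particles with higher borrowed energy exist for shorter times.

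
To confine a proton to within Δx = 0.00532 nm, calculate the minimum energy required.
183.287 meV

Localizing a particle requires giving it sufficient momentum uncertainty:

1. From uncertainty principle: Δp ≥ ℏ/(2Δx)
   Δp_min = (1.055e-34 J·s) / (2 × 5.320e-12 m)
   Δp_min = 9.911e-24 kg·m/s

2. This momentum uncertainty corresponds to kinetic energy:
   KE ≈ (Δp)²/(2m) = (9.911e-24)²/(2 × 1.673e-27 kg)
   KE = 2.937e-20 J = 183.287 meV

Tighter localization requires more energy.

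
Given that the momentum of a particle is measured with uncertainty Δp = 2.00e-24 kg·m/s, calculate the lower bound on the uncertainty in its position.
26.364 pm

Using the Heisenberg uncertainty principle:
ΔxΔp ≥ ℏ/2

The minimum uncertainty in position is:
Δx_min = ℏ/(2Δp)
Δx_min = (1.055e-34 J·s) / (2 × 2.000e-24 kg·m/s)
Δx_min = 2.636e-11 m = 26.364 pm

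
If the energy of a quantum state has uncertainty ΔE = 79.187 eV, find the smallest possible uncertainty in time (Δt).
4.156 as

Using the energy-time uncertainty principle:
ΔEΔt ≥ ℏ/2

The minimum uncertainty in time is:
Δt_min = ℏ/(2ΔE)
Δt_min = (1.055e-34 J·s) / (2 × 1.269e-17 J)
Δt_min = 4.156e-18 s = 4.156 as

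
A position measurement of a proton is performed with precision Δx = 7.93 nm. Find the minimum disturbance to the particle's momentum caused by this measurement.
6.649 × 10^-27 kg·m/s

The uncertainty principle implies that measuring position disturbs momentum:
ΔxΔp ≥ ℏ/2

When we measure position with precision Δx, we necessarily introduce a momentum uncertainty:
Δp ≥ ℏ/(2Δx)
Δp_min = (1.055e-34 J·s) / (2 × 7.930e-09 m)
Δp_min = 6.649e-27 kg·m/s

The more precisely we measure position, the greater the momentum disturbance.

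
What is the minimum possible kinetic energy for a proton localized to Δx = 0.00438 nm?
270.400 meV

Localizing a particle requires giving it sufficient momentum uncertainty:

1. From uncertainty principle: Δp ≥ ℏ/(2Δx)
   Δp_min = (1.055e-34 J·s) / (2 × 4.380e-12 m)
   Δp_min = 1.204e-23 kg·m/s

2. This momentum uncertainty corresponds to kinetic energy:
   KE ≈ (Δp)²/(2m) = (1.204e-23)²/(2 × 1.673e-27 kg)
   KE = 4.332e-20 J = 270.400 meV

Tighter localization requires more energy.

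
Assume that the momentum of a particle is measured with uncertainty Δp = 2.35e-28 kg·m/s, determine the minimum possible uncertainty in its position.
224.377 nm

Using the Heisenberg uncertainty principle:
ΔxΔp ≥ ℏ/2

The minimum uncertainty in position is:
Δx_min = ℏ/(2Δp)
Δx_min = (1.055e-34 J·s) / (2 × 2.350e-28 kg·m/s)
Δx_min = 2.244e-07 m = 224.377 nm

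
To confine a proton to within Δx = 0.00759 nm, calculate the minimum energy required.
90.047 meV

Localizing a particle requires giving it sufficient momentum uncertainty:

1. From uncertainty principle: Δp ≥ ℏ/(2Δx)
   Δp_min = (1.055e-34 J·s) / (2 × 7.590e-12 m)
   Δp_min = 6.947e-24 kg·m/s

2. This momentum uncertainty corresponds to kinetic energy:
   KE ≈ (Δp)²/(2m) = (6.947e-24)²/(2 × 1.673e-27 kg)
   KE = 1.443e-20 J = 90.047 meV

Tighter localization requires more energy.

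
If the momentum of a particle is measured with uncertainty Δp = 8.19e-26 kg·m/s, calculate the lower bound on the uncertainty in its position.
643.817 pm

Using the Heisenberg uncertainty principle:
ΔxΔp ≥ ℏ/2

The minimum uncertainty in position is:
Δx_min = ℏ/(2Δp)
Δx_min = (1.055e-34 J·s) / (2 × 8.190e-26 kg·m/s)
Δx_min = 6.438e-10 m = 643.817 pm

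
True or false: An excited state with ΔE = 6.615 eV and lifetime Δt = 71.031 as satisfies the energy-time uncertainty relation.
Yes, it satisfies the uncertainty relation.

Calculate the product ΔEΔt:
ΔE = 6.615 eV = 1.060e-18 J
ΔEΔt = (1.060e-18 J) × (7.103e-17 s)
ΔEΔt = 7.528e-35 J·s

Compare to the minimum allowed value ℏ/2:
ℏ/2 = 5.273e-35 J·s

Since ΔEΔt = 7.528e-35 J·s ≥ 5.273e-35 J·s = ℏ/2,
this satisfies the uncertainty relation.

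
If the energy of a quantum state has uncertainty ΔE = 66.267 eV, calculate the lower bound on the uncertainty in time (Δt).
4.966 as

Using the energy-time uncertainty principle:
ΔEΔt ≥ ℏ/2

The minimum uncertainty in time is:
Δt_min = ℏ/(2ΔE)
Δt_min = (1.055e-34 J·s) / (2 × 1.062e-17 J)
Δt_min = 4.966e-18 s = 4.966 as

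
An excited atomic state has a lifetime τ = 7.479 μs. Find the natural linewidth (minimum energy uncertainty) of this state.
44.004 peV

Using the energy-time uncertainty principle:
ΔEΔt ≥ ℏ/2

The lifetime τ represents the time uncertainty Δt.
The natural linewidth (minimum energy uncertainty) is:

ΔE = ℏ/(2τ)
ΔE = (1.055e-34 J·s) / (2 × 7.479e-06 s)
ΔE = 7.050e-30 J = 44.004 peV

This natural linewidth limits the precision of spectroscopic measurements.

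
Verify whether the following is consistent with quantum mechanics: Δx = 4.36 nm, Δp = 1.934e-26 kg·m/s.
Yes, it satisfies the uncertainty principle.

Calculate the product ΔxΔp:
ΔxΔp = (4.360e-09 m) × (1.934e-26 kg·m/s)
ΔxΔp = 8.432e-35 J·s

Compare to the minimum allowed value ℏ/2:
ℏ/2 = 5.273e-35 J·s

Since ΔxΔp = 8.432e-35 J·s ≥ 5.273e-35 J·s = ℏ/2,
the measurement satisfies the uncertainty principle.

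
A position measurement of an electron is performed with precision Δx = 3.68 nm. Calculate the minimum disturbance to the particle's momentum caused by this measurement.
1.433 × 10^-26 kg·m/s

The uncertainty principle implies that measuring position disturbs momentum:
ΔxΔp ≥ ℏ/2

When we measure position with precision Δx, we necessarily introduce a momentum uncertainty:
Δp ≥ ℏ/(2Δx)
Δp_min = (1.055e-34 J·s) / (2 × 3.680e-09 m)
Δp_min = 1.433e-26 kg·m/s

The more precisely we measure position, the greater the momentum disturbance.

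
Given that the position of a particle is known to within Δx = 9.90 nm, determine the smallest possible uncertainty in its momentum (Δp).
5.326 × 10^-27 kg·m/s

Using the Heisenberg uncertainty principle:
ΔxΔp ≥ ℏ/2

The minimum uncertainty in momentum is:
Δp_min = ℏ/(2Δx)
Δp_min = (1.055e-34 J·s) / (2 × 9.900e-09 m)
Δp_min = 5.326e-27 kg·m/s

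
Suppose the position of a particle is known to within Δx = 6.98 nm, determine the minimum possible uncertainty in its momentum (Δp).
7.554 × 10^-27 kg·m/s

Using the Heisenberg uncertainty principle:
ΔxΔp ≥ ℏ/2

The minimum uncertainty in momentum is:
Δp_min = ℏ/(2Δx)
Δp_min = (1.055e-34 J·s) / (2 × 6.980e-09 m)
Δp_min = 7.554e-27 kg·m/s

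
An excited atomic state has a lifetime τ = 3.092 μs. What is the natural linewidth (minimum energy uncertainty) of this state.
106.438 peV

Using the energy-time uncertainty principle:
ΔEΔt ≥ ℏ/2

The lifetime τ represents the time uncertainty Δt.
The natural linewidth (minimum energy uncertainty) is:

ΔE = ℏ/(2τ)
ΔE = (1.055e-34 J·s) / (2 × 3.092e-06 s)
ΔE = 1.705e-29 J = 106.438 peV

This natural linewidth limits the precision of spectroscopic measurements.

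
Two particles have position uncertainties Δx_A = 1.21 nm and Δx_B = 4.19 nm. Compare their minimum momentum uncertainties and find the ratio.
Particle A has the larger minimum momentum uncertainty, by a factor of 3.46.

For each particle, the minimum momentum uncertainty is Δp_min = ℏ/(2Δx):

Particle A: Δp_A = ℏ/(2×1.210e-09 m) = 4.358e-26 kg·m/s
Particle B: Δp_B = ℏ/(2×4.190e-09 m) = 1.258e-26 kg·m/s

Ratio: Δp_A/Δp_B = 3.46

Since Δp_min ∝ 1/Δx, the particle with smaller position uncertainty (A) has larger momentum uncertainty.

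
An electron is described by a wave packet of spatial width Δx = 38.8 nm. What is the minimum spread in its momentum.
1.359 × 10^-27 kg·m/s

For a wave packet, the spatial width Δx and momentum spread Δp are related by the uncertainty principle:
ΔxΔp ≥ ℏ/2

The minimum momentum spread is:
Δp_min = ℏ/(2Δx)
Δp_min = (1.055e-34 J·s) / (2 × 3.880e-08 m)
Δp_min = 1.359e-27 kg·m/s

A wave packet cannot have both a well-defined position and well-defined momentum.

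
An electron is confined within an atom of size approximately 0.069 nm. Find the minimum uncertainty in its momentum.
7.642 × 10^-25 kg·m/s

Using the Heisenberg uncertainty principle:
ΔxΔp ≥ ℏ/2

With Δx ≈ L = 6.900e-11 m (the confinement size):
Δp_min = ℏ/(2Δx)
Δp_min = (1.055e-34 J·s) / (2 × 6.900e-11 m)
Δp_min = 7.642e-25 kg·m/s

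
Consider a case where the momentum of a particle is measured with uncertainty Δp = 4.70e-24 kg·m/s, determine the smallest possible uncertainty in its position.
11.219 pm

Using the Heisenberg uncertainty principle:
ΔxΔp ≥ ℏ/2

The minimum uncertainty in position is:
Δx_min = ℏ/(2Δp)
Δx_min = (1.055e-34 J·s) / (2 × 4.700e-24 kg·m/s)
Δx_min = 1.122e-11 m = 11.219 pm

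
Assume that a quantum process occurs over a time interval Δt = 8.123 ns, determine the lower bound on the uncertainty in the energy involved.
40.515 neV

Using the energy-time uncertainty principle:
ΔEΔt ≥ ℏ/2

The minimum uncertainty in energy is:
ΔE_min = ℏ/(2Δt)
ΔE_min = (1.055e-34 J·s) / (2 × 8.123e-09 s)
ΔE_min = 6.491e-27 J = 40.515 neV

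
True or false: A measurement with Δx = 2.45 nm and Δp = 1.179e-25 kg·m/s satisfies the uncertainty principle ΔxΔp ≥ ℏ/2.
Yes, it satisfies the uncertainty principle.

Calculate the product ΔxΔp:
ΔxΔp = (2.450e-09 m) × (1.179e-25 kg·m/s)
ΔxΔp = 2.889e-34 J·s

Compare to the minimum allowed value ℏ/2:
ℏ/2 = 5.273e-35 J·s

Since ΔxΔp = 2.889e-34 J·s ≥ 5.273e-35 J·s = ℏ/2,
the measurement satisfies the uncertainty principle.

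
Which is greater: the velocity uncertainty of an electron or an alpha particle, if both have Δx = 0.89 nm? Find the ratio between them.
The electron has the larger minimum velocity uncertainty, by a ratio of 7294.3.

For both particles, Δp_min = ℏ/(2Δx) = 5.925e-26 kg·m/s (same for both).

The velocity uncertainty is Δv = Δp/m:
- electron: Δv = 5.925e-26 / 9.109e-31 = 6.504e+04 m/s = 65.038 km/s
- alpha particle: Δv = 5.925e-26 / 6.645e-27 = 8.916e+00 m/s = 8.916 m/s

Ratio: 6.504e+04 / 8.916e+00 = 7294.3

The lighter particle has larger velocity uncertainty because Δv ∝ 1/m.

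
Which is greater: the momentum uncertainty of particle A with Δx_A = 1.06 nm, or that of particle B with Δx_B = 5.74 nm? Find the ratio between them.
Particle A has the larger minimum momentum uncertainty, by a factor of 5.42.

For each particle, the minimum momentum uncertainty is Δp_min = ℏ/(2Δx):

Particle A: Δp_A = ℏ/(2×1.060e-09 m) = 4.974e-26 kg·m/s
Particle B: Δp_B = ℏ/(2×5.740e-09 m) = 9.186e-27 kg·m/s

Ratio: Δp_A/Δp_B = 5.42

Since Δp_min ∝ 1/Δx, the particle with smaller position uncertainty (A) has larger momentum uncertainty.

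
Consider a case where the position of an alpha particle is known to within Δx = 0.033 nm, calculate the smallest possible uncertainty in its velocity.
240.469 m/s

Using the Heisenberg uncertainty principle and Δp = mΔv:
ΔxΔp ≥ ℏ/2
Δx(mΔv) ≥ ℏ/2

The minimum uncertainty in velocity is:
Δv_min = ℏ/(2mΔx)
Δv_min = (1.055e-34 J·s) / (2 × 6.645e-27 kg × 3.300e-11 m)
Δv_min = 2.405e+02 m/s = 240.469 m/s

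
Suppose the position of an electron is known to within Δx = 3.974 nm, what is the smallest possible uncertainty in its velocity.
14.566 km/s

Using the Heisenberg uncertainty principle and Δp = mΔv:
ΔxΔp ≥ ℏ/2
Δx(mΔv) ≥ ℏ/2

The minimum uncertainty in velocity is:
Δv_min = ℏ/(2mΔx)
Δv_min = (1.055e-34 J·s) / (2 × 9.109e-31 kg × 3.974e-09 m)
Δv_min = 1.457e+04 m/s = 14.566 km/s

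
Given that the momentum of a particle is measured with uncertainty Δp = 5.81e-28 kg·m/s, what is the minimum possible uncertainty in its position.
90.755 nm

Using the Heisenberg uncertainty principle:
ΔxΔp ≥ ℏ/2

The minimum uncertainty in position is:
Δx_min = ℏ/(2Δp)
Δx_min = (1.055e-34 J·s) / (2 × 5.810e-28 kg·m/s)
Δx_min = 9.075e-08 m = 90.755 nm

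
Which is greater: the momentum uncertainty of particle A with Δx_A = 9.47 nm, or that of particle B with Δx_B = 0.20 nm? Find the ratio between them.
Particle B has the larger minimum momentum uncertainty, by a factor of 47.35.

For each particle, the minimum momentum uncertainty is Δp_min = ℏ/(2Δx):

Particle A: Δp_A = ℏ/(2×9.470e-09 m) = 5.568e-27 kg·m/s
Particle B: Δp_B = ℏ/(2×2.000e-10 m) = 2.636e-25 kg·m/s

Ratio: Δp_B/Δp_A = 47.35

Since Δp_min ∝ 1/Δx, the particle with smaller position uncertainty (B) has larger momentum uncertainty.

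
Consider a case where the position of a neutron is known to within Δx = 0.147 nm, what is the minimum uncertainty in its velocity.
214.157 m/s

Using the Heisenberg uncertainty principle and Δp = mΔv:
ΔxΔp ≥ ℏ/2
Δx(mΔv) ≥ ℏ/2

The minimum uncertainty in velocity is:
Δv_min = ℏ/(2mΔx)
Δv_min = (1.055e-34 J·s) / (2 × 1.675e-27 kg × 1.470e-10 m)
Δv_min = 2.142e+02 m/s = 214.157 m/s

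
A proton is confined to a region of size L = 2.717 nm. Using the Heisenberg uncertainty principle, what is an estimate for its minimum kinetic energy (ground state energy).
702.708 neV

Using the uncertainty principle to estimate ground state energy:

1. The position uncertainty is approximately the confinement size:
   Δx ≈ L = 2.717e-09 m

2. From ΔxΔp ≥ ℏ/2, the minimum momentum uncertainty is:
   Δp ≈ ℏ/(2L) = 1.941e-26 kg·m/s

3. The kinetic energy is approximately:
   KE ≈ (Δp)²/(2m) = (1.941e-26)²/(2 × 1.673e-27 kg)
   KE ≈ 1.126e-25 J = 702.708 neV

This is an order-of-magnitude estimate of the ground state energy.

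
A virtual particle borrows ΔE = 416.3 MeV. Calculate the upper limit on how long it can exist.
7.906 × 10^-25 s

Using the energy-time uncertainty principle:
ΔEΔt ≥ ℏ/2

For a virtual particle borrowing energy ΔE, the maximum lifetime is:
Δt_max = ℏ/(2ΔE)

Converting energy:
ΔE = 416.3 MeV = 6.670e-11 J

Δt_max = (1.055e-34 J·s) / (2 × 6.670e-11 J)
Δt_max = 7.906e-25 s = 7.906 × 10^-25 s

Virtual particles with higher borrowed energy exist for shorter times.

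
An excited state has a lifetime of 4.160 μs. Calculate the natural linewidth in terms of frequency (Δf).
19.129 kHz

Using the energy-time uncertainty principle and E = hf:
ΔEΔt ≥ ℏ/2
hΔf·Δt ≥ ℏ/2

The minimum frequency uncertainty is:
Δf = ℏ/(2hτ) = 1/(4πτ)
Δf = 1/(4π × 4.160e-06 s)
Δf = 1.913e+04 Hz = 19.129 kHz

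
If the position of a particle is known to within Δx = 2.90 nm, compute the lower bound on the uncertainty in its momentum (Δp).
1.818 × 10^-26 kg·m/s

Using the Heisenberg uncertainty principle:
ΔxΔp ≥ ℏ/2

The minimum uncertainty in momentum is:
Δp_min = ℏ/(2Δx)
Δp_min = (1.055e-34 J·s) / (2 × 2.900e-09 m)
Δp_min = 1.818e-26 kg·m/s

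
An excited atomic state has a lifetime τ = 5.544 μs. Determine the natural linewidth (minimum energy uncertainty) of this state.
59.363 peV

Using the energy-time uncertainty principle:
ΔEΔt ≥ ℏ/2

The lifetime τ represents the time uncertainty Δt.
The natural linewidth (minimum energy uncertainty) is:

ΔE = ℏ/(2τ)
ΔE = (1.055e-34 J·s) / (2 × 5.544e-06 s)
ΔE = 9.511e-30 J = 59.363 peV

This natural linewidth limits the precision of spectroscopic measurements.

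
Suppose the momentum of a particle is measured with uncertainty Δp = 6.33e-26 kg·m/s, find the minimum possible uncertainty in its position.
832.995 pm

Using the Heisenberg uncertainty principle:
ΔxΔp ≥ ℏ/2

The minimum uncertainty in position is:
Δx_min = ℏ/(2Δp)
Δx_min = (1.055e-34 J·s) / (2 × 6.330e-26 kg·m/s)
Δx_min = 8.330e-10 m = 832.995 pm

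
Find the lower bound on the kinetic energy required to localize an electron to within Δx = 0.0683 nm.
2.042 eV

Localizing a particle requires giving it sufficient momentum uncertainty:

1. From uncertainty principle: Δp ≥ ℏ/(2Δx)
   Δp_min = (1.055e-34 J·s) / (2 × 6.830e-11 m)
   Δp_min = 7.720e-25 kg·m/s

2. This momentum uncertainty corresponds to kinetic energy:
   KE ≈ (Δp)²/(2m) = (7.720e-25)²/(2 × 9.109e-31 kg)
   KE = 3.271e-19 J = 2.042 eV

Tighter localization requires more energy.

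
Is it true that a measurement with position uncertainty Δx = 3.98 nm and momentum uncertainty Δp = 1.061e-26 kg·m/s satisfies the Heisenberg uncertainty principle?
No, it violates the uncertainty principle (impossible measurement).

Calculate the product ΔxΔp:
ΔxΔp = (3.980e-09 m) × (1.061e-26 kg·m/s)
ΔxΔp = 4.223e-35 J·s

Compare to the minimum allowed value ℏ/2:
ℏ/2 = 5.273e-35 J·s

Since ΔxΔp = 4.223e-35 J·s < 5.273e-35 J·s = ℏ/2,
the measurement violates the uncertainty principle.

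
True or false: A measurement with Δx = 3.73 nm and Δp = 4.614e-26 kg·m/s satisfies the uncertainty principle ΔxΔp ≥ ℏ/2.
Yes, it satisfies the uncertainty principle.

Calculate the product ΔxΔp:
ΔxΔp = (3.730e-09 m) × (4.614e-26 kg·m/s)
ΔxΔp = 1.721e-34 J·s

Compare to the minimum allowed value ℏ/2:
ℏ/2 = 5.273e-35 J·s

Since ΔxΔp = 1.721e-34 J·s ≥ 5.273e-35 J·s = ℏ/2,
the measurement satisfies the uncertainty principle.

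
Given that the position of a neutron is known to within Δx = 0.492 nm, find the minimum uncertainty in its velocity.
63.986 m/s

Using the Heisenberg uncertainty principle and Δp = mΔv:
ΔxΔp ≥ ℏ/2
Δx(mΔv) ≥ ℏ/2

The minimum uncertainty in velocity is:
Δv_min = ℏ/(2mΔx)
Δv_min = (1.055e-34 J·s) / (2 × 1.675e-27 kg × 4.920e-10 m)
Δv_min = 6.399e+01 m/s = 63.986 m/s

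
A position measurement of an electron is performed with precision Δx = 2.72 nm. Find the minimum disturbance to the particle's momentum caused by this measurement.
1.939 × 10^-26 kg·m/s

The uncertainty principle implies that measuring position disturbs momentum:
ΔxΔp ≥ ℏ/2

When we measure position with precision Δx, we necessarily introduce a momentum uncertainty:
Δp ≥ ℏ/(2Δx)
Δp_min = (1.055e-34 J·s) / (2 × 2.720e-09 m)
Δp_min = 1.939e-26 kg·m/s

The more precisely we measure position, the greater the momentum disturbance.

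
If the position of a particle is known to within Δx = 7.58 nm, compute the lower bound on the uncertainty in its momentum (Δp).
6.956 × 10^-27 kg·m/s

Using the Heisenberg uncertainty principle:
ΔxΔp ≥ ℏ/2

The minimum uncertainty in momentum is:
Δp_min = ℏ/(2Δx)
Δp_min = (1.055e-34 J·s) / (2 × 7.580e-09 m)
Δp_min = 6.956e-27 kg·m/s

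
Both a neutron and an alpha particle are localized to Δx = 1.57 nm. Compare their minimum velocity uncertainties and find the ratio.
The neutron has the larger minimum velocity uncertainty, by a ratio of 4.0.

For both particles, Δp_min = ℏ/(2Δx) = 3.359e-26 kg·m/s (same for both).

The velocity uncertainty is Δv = Δp/m:
- neutron: Δv = 3.359e-26 / 1.675e-27 = 2.005e+01 m/s = 20.052 m/s
- alpha particle: Δv = 3.359e-26 / 6.645e-27 = 5.054e+00 m/s = 5.054 m/s

Ratio: 2.005e+01 / 5.054e+00 = 4.0

The lighter particle has larger velocity uncertainty because Δv ∝ 1/m.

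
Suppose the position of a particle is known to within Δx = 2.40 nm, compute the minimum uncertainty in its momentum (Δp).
2.197 × 10^-26 kg·m/s

Using the Heisenberg uncertainty principle:
ΔxΔp ≥ ℏ/2

The minimum uncertainty in momentum is:
Δp_min = ℏ/(2Δx)
Δp_min = (1.055e-34 J·s) / (2 × 2.400e-09 m)
Δp_min = 2.197e-26 kg·m/s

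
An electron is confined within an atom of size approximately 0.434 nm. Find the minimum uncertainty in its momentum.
1.215 × 10^-25 kg·m/s

Using the Heisenberg uncertainty principle:
ΔxΔp ≥ ℏ/2

With Δx ≈ L = 4.340e-10 m (the confinement size):
Δp_min = ℏ/(2Δx)
Δp_min = (1.055e-34 J·s) / (2 × 4.340e-10 m)
Δp_min = 1.215e-25 kg·m/s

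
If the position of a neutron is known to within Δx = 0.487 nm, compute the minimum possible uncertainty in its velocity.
64.643 m/s

Using the Heisenberg uncertainty principle and Δp = mΔv:
ΔxΔp ≥ ℏ/2
Δx(mΔv) ≥ ℏ/2

The minimum uncertainty in velocity is:
Δv_min = ℏ/(2mΔx)
Δv_min = (1.055e-34 J·s) / (2 × 1.675e-27 kg × 4.870e-10 m)
Δv_min = 6.464e+01 m/s = 64.643 m/s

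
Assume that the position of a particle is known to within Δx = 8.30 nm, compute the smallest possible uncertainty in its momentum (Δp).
6.353 × 10^-27 kg·m/s

Using the Heisenberg uncertainty principle:
ΔxΔp ≥ ℏ/2

The minimum uncertainty in momentum is:
Δp_min = ℏ/(2Δx)
Δp_min = (1.055e-34 J·s) / (2 × 8.300e-09 m)
Δp_min = 6.353e-27 kg·m/s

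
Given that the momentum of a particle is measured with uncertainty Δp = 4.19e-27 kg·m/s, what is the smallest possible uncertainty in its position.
12.584 nm

Using the Heisenberg uncertainty principle:
ΔxΔp ≥ ℏ/2

The minimum uncertainty in position is:
Δx_min = ℏ/(2Δp)
Δx_min = (1.055e-34 J·s) / (2 × 4.190e-27 kg·m/s)
Δx_min = 1.258e-08 m = 12.584 nm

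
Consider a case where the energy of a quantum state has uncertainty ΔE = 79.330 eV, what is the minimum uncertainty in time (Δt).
4.149 as

Using the energy-time uncertainty principle:
ΔEΔt ≥ ℏ/2

The minimum uncertainty in time is:
Δt_min = ℏ/(2ΔE)
Δt_min = (1.055e-34 J·s) / (2 × 1.271e-17 J)
Δt_min = 4.149e-18 s = 4.149 as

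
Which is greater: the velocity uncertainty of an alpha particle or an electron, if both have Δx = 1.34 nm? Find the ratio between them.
The electron has the larger minimum velocity uncertainty, by a ratio of 7294.3.

For both particles, Δp_min = ℏ/(2Δx) = 3.935e-26 kg·m/s (same for both).

The velocity uncertainty is Δv = Δp/m:
- alpha particle: Δv = 3.935e-26 / 6.645e-27 = 5.922e+00 m/s = 5.922 m/s
- electron: Δv = 3.935e-26 / 9.109e-31 = 4.320e+04 m/s = 43.197 km/s

Ratio: 4.320e+04 / 5.922e+00 = 7294.3

The lighter particle has larger velocity uncertainty because Δv ∝ 1/m.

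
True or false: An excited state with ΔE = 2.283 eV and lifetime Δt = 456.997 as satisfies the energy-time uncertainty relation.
Yes, it satisfies the uncertainty relation.

Calculate the product ΔEΔt:
ΔE = 2.283 eV = 3.658e-19 J
ΔEΔt = (3.658e-19 J) × (4.570e-16 s)
ΔEΔt = 1.672e-34 J·s

Compare to the minimum allowed value ℏ/2:
ℏ/2 = 5.273e-35 J·s

Since ΔEΔt = 1.672e-34 J·s ≥ 5.273e-35 J·s = ℏ/2,
this satisfies the uncertainty relation.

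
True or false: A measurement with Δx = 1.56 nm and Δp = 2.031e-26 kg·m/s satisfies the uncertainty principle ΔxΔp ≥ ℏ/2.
No, it violates the uncertainty principle (impossible measurement).

Calculate the product ΔxΔp:
ΔxΔp = (1.560e-09 m) × (2.031e-26 kg·m/s)
ΔxΔp = 3.168e-35 J·s

Compare to the minimum allowed value ℏ/2:
ℏ/2 = 5.273e-35 J·s

Since ΔxΔp = 3.168e-35 J·s < 5.273e-35 J·s = ℏ/2,
the measurement violates the uncertainty principle.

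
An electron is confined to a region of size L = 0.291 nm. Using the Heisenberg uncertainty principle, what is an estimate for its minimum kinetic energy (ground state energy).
112.480 meV

Using the uncertainty principle to estimate ground state energy:

1. The position uncertainty is approximately the confinement size:
   Δx ≈ L = 2.910e-10 m

2. From ΔxΔp ≥ ℏ/2, the minimum momentum uncertainty is:
   Δp ≈ ℏ/(2L) = 1.812e-25 kg·m/s

3. The kinetic energy is approximately:
   KE ≈ (Δp)²/(2m) = (1.812e-25)²/(2 × 9.109e-31 kg)
   KE ≈ 1.802e-20 J = 112.480 meV

This is an order-of-magnitude estimate of the ground state energy.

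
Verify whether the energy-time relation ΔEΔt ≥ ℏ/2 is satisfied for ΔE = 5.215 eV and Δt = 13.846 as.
No, it violates the uncertainty relation.

Calculate the product ΔEΔt:
ΔE = 5.215 eV = 8.355e-19 J
ΔEΔt = (8.355e-19 J) × (1.385e-17 s)
ΔEΔt = 1.157e-35 J·s

Compare to the minimum allowed value ℏ/2:
ℏ/2 = 5.273e-35 J·s

Since ΔEΔt = 1.157e-35 J·s < 5.273e-35 J·s = ℏ/2,
this violates the uncertainty relation.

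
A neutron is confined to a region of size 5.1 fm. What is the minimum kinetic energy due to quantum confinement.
199.166 keV

Using the uncertainty principle:

1. Position uncertainty: Δx ≈ 5.100e-15 m
2. Minimum momentum uncertainty: Δp = ℏ/(2Δx) = 1.034e-20 kg·m/s
3. Minimum kinetic energy:
   KE = (Δp)²/(2m) = (1.034e-20)²/(2 × 1.675e-27 kg)
   KE = 3.191e-14 J = 199.166 keV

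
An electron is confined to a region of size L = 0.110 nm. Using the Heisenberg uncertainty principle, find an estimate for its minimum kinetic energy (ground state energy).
787.186 meV

Using the uncertainty principle to estimate ground state energy:

1. The position uncertainty is approximately the confinement size:
   Δx ≈ L = 1.100e-10 m

2. From ΔxΔp ≥ ℏ/2, the minimum momentum uncertainty is:
   Δp ≈ ℏ/(2L) = 4.794e-25 kg·m/s

3. The kinetic energy is approximately:
   KE ≈ (Δp)²/(2m) = (4.794e-25)²/(2 × 9.109e-31 kg)
   KE ≈ 1.261e-19 J = 787.186 meV

This is an order-of-magnitude estimate of the ground state energy.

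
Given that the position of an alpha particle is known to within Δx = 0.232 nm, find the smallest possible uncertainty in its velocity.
34.205 m/s

Using the Heisenberg uncertainty principle and Δp = mΔv:
ΔxΔp ≥ ℏ/2
Δx(mΔv) ≥ ℏ/2

The minimum uncertainty in velocity is:
Δv_min = ℏ/(2mΔx)
Δv_min = (1.055e-34 J·s) / (2 × 6.645e-27 kg × 2.320e-10 m)
Δv_min = 3.420e+01 m/s = 34.205 m/s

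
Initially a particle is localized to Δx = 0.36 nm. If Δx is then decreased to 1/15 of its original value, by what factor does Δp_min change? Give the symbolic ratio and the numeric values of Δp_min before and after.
Original Δp_min = 1.465 × 10^-25 kg·m/s; new Δp'_min = 2.197 × 10^-24 kg·m/s; ratio Δp'_min/Δp_min = 15.

From the uncertainty principle ΔxΔp ≥ ℏ/2, the minimum momentum uncertainty is Δp_min = ℏ/(2Δx).

Original (Δx = 0.36 nm = 3.600e-10 m):
Δp_min = (1.055e-34 J·s)/(2 × 3.600e-10 m) = 1.465e-25 kg·m/s

When Δx → (1/15)Δx:
Δp'_min = ℏ/(2 × (1/15)Δx) = 15 × ℏ/(2Δx) = 15 × Δp_min
Δp'_min = 15 × 1.465e-25 kg·m/s = 2.197e-24 kg·m/s

Since Δp_min ∝ 1/Δx, when Δx is decreased to 1/15 of its original value, Δp_min increases to 15 times its original value.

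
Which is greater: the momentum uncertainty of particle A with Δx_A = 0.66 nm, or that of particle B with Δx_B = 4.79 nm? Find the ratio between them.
Particle A has the larger minimum momentum uncertainty, by a factor of 7.26.

For each particle, the minimum momentum uncertainty is Δp_min = ℏ/(2Δx):

Particle A: Δp_A = ℏ/(2×6.600e-10 m) = 7.989e-26 kg·m/s
Particle B: Δp_B = ℏ/(2×4.790e-09 m) = 1.101e-26 kg·m/s

Ratio: Δp_A/Δp_B = 7.26

Since Δp_min ∝ 1/Δx, the particle with smaller position uncertainty (A) has larger momentum uncertainty.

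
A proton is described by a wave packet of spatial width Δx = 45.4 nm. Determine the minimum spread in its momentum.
1.161 × 10^-27 kg·m/s

For a wave packet, the spatial width Δx and momentum spread Δp are related by the uncertainty principle:
ΔxΔp ≥ ℏ/2

The minimum momentum spread is:
Δp_min = ℏ/(2Δx)
Δp_min = (1.055e-34 J·s) / (2 × 4.540e-08 m)
Δp_min = 1.161e-27 kg·m/s

A wave packet cannot have both a well-defined position and well-defined momentum.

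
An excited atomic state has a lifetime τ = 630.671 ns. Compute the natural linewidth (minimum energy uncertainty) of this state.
521.835 peV

Using the energy-time uncertainty principle:
ΔEΔt ≥ ℏ/2

The lifetime τ represents the time uncertainty Δt.
The natural linewidth (minimum energy uncertainty) is:

ΔE = ℏ/(2τ)
ΔE = (1.055e-34 J·s) / (2 × 6.307e-07 s)
ΔE = 8.361e-29 J = 521.835 peV

This natural linewidth limits the precision of spectroscopic measurements.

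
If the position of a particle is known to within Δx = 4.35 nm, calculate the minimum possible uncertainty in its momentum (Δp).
1.212 × 10^-26 kg·m/s

Using the Heisenberg uncertainty principle:
ΔxΔp ≥ ℏ/2

The minimum uncertainty in momentum is:
Δp_min = ℏ/(2Δx)
Δp_min = (1.055e-34 J·s) / (2 × 4.350e-09 m)
Δp_min = 1.212e-26 kg·m/s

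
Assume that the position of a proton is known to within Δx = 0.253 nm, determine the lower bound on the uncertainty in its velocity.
124.603 m/s

Using the Heisenberg uncertainty principle and Δp = mΔv:
ΔxΔp ≥ ℏ/2
Δx(mΔv) ≥ ℏ/2

The minimum uncertainty in velocity is:
Δv_min = ℏ/(2mΔx)
Δv_min = (1.055e-34 J·s) / (2 × 1.673e-27 kg × 2.530e-10 m)
Δv_min = 1.246e+02 m/s = 124.603 m/s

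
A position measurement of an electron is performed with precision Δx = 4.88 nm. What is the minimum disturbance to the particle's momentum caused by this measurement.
1.081 × 10^-26 kg·m/s

The uncertainty principle implies that measuring position disturbs momentum:
ΔxΔp ≥ ℏ/2

When we measure position with precision Δx, we necessarily introduce a momentum uncertainty:
Δp ≥ ℏ/(2Δx)
Δp_min = (1.055e-34 J·s) / (2 × 4.880e-09 m)
Δp_min = 1.081e-26 kg·m/s

The more precisely we measure position, the greater the momentum disturbance.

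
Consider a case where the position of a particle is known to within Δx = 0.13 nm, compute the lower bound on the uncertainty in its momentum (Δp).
4.056 × 10^-25 kg·m/s

Using the Heisenberg uncertainty principle:
ΔxΔp ≥ ℏ/2

The minimum uncertainty in momentum is:
Δp_min = ℏ/(2Δx)
Δp_min = (1.055e-34 J·s) / (2 × 1.300e-10 m)
Δp_min = 4.056e-25 kg·m/s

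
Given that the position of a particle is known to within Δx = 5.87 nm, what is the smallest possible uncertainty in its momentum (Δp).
8.983 × 10^-27 kg·m/s

Using the Heisenberg uncertainty principle:
ΔxΔp ≥ ℏ/2

The minimum uncertainty in momentum is:
Δp_min = ℏ/(2Δx)
Δp_min = (1.055e-34 J·s) / (2 × 5.870e-09 m)
Δp_min = 8.983e-27 kg·m/s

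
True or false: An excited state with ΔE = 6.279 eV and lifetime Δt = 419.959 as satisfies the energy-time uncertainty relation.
Yes, it satisfies the uncertainty relation.

Calculate the product ΔEΔt:
ΔE = 6.279 eV = 1.006e-18 J
ΔEΔt = (1.006e-18 J) × (4.200e-16 s)
ΔEΔt = 4.225e-34 J·s

Compare to the minimum allowed value ℏ/2:
ℏ/2 = 5.273e-35 J·s

Since ΔEΔt = 4.225e-34 J·s ≥ 5.273e-35 J·s = ℏ/2,
this satisfies the uncertainty relation.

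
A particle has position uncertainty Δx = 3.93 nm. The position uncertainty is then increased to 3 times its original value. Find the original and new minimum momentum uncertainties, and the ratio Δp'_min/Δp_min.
Original Δp_min = 1.342 × 10^-26 kg·m/s; new Δp'_min = 4.472 × 10^-27 kg·m/s; ratio Δp'_min/Δp_min = 1/3.

From the uncertainty principle ΔxΔp ≥ ℏ/2, the minimum momentum uncertainty is Δp_min = ℏ/(2Δx).

Original (Δx = 3.93 nm = 3.930e-09 m):
Δp_min = (1.055e-34 J·s)/(2 × 3.930e-09 m) = 1.342e-26 kg·m/s

When Δx → 3Δx:
Δp'_min = ℏ/(2 × 3Δx) = (1/3) × ℏ/(2Δx) = (1/3) × Δp_min
Δp'_min = 1/3 × 1.342e-26 kg·m/s = 4.472e-27 kg·m/s

Since Δp_min ∝ 1/Δx, when Δx is increased to 3 times its original value, Δp_min decreases to 1/3 of its original value.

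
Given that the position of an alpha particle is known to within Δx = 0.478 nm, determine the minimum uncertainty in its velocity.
16.601 m/s

Using the Heisenberg uncertainty principle and Δp = mΔv:
ΔxΔp ≥ ℏ/2
Δx(mΔv) ≥ ℏ/2

The minimum uncertainty in velocity is:
Δv_min = ℏ/(2mΔx)
Δv_min = (1.055e-34 J·s) / (2 × 6.645e-27 kg × 4.780e-10 m)
Δv_min = 1.660e+01 m/s = 16.601 m/s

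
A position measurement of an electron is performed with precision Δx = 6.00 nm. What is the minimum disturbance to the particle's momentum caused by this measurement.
8.788 × 10^-27 kg·m/s

The uncertainty principle implies that measuring position disturbs momentum:
ΔxΔp ≥ ℏ/2

When we measure position with precision Δx, we necessarily introduce a momentum uncertainty:
Δp ≥ ℏ/(2Δx)
Δp_min = (1.055e-34 J·s) / (2 × 6.000e-09 m)
Δp_min = 8.788e-27 kg·m/s

The more precisely we measure position, the greater the momentum disturbance.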